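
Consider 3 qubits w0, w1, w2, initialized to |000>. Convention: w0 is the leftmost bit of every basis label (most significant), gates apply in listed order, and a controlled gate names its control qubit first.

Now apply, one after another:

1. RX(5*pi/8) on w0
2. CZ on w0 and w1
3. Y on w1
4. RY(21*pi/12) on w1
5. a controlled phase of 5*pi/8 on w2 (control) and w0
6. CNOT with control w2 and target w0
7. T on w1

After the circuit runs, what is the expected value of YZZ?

The expectation value of YZZ is sqrt(2*sqrt(2) + 4)/4.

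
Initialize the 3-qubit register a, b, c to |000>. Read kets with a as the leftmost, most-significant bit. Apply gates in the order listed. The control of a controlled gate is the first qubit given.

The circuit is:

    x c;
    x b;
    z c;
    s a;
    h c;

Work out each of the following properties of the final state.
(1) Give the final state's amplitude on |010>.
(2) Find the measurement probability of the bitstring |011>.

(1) The final state's coefficient on |010> equals -sqrt(2)/2.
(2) A full measurement returns |011> with probability 1/2.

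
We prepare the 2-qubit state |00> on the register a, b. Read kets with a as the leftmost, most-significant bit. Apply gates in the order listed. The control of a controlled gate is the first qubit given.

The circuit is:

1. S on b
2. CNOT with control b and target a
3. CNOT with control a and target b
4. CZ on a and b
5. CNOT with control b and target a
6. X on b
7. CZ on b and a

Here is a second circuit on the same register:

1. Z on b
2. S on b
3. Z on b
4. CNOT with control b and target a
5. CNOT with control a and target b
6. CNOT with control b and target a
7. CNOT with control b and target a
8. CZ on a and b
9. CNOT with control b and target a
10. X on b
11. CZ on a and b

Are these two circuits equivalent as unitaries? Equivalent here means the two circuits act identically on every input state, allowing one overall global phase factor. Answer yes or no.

Yes: on every input state the two circuits agree up to one overall phase factor.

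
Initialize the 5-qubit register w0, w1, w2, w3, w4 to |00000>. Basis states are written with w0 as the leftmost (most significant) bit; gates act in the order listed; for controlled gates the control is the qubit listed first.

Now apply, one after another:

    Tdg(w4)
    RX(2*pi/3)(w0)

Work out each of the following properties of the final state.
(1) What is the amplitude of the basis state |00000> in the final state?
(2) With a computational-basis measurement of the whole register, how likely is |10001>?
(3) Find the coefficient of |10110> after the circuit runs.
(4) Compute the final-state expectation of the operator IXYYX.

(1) |00000> carries amplitude 1/2 in the final state.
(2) A full measurement returns |10001> with probability 0.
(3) The amplitude on |10110> is 0.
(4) The observable IXYYX averages to 0.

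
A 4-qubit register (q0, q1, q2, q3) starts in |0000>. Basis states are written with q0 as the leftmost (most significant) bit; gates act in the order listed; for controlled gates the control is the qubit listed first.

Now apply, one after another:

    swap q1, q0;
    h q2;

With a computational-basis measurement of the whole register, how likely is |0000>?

Outcome |0000> occurs with probability 1/2.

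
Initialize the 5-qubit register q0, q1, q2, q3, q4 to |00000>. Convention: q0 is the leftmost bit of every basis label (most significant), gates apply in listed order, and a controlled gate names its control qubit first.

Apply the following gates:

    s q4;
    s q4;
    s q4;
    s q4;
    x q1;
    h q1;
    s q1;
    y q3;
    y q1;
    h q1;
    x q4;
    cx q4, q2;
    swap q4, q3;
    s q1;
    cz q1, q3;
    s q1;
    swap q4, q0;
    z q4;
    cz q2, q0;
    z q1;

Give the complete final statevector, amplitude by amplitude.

The resulting statevector has amplitude 1/2 + I/2 on |10110>, 1/2 - I/2 on |11110>, and 0 on every other basis state. Key observation: steps 1-4 multiply out to the identity, so the circuit reduces to the remaining gates.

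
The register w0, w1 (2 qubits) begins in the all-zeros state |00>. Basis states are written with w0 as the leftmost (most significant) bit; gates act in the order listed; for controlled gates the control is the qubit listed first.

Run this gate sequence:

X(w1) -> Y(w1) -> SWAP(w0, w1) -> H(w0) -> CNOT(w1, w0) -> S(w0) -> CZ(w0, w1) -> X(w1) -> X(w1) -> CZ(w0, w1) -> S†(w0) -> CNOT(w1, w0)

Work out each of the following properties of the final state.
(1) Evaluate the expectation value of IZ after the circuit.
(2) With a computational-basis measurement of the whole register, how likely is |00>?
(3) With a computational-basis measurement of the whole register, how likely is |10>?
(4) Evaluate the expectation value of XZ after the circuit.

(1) In the final state, IZ has expectation 1. Key observation: the block from step 5 through step 12 cancels to the identity and can be dropped.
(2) Outcome |00> occurs with probability 1/2.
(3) The probability of measuring |10> is 1/2.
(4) The expectation value of XZ is 1.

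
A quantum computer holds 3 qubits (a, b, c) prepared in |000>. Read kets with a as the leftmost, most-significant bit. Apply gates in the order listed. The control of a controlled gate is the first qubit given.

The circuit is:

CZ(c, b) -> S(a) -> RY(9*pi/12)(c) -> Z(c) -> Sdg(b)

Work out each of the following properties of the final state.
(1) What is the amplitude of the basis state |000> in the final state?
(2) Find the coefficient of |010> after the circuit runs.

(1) |000> carries amplitude sqrt(2 - sqrt(2))/2 in the final state.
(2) The amplitude on |010> is 0.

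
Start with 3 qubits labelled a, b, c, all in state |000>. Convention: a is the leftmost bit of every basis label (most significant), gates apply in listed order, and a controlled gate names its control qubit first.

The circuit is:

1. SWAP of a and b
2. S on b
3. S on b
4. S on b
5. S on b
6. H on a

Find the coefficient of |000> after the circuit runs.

The final state's coefficient on |000> equals sqrt(2)/2. Key observation: the block from step 2 through step 5 cancels to the identity and can be dropped.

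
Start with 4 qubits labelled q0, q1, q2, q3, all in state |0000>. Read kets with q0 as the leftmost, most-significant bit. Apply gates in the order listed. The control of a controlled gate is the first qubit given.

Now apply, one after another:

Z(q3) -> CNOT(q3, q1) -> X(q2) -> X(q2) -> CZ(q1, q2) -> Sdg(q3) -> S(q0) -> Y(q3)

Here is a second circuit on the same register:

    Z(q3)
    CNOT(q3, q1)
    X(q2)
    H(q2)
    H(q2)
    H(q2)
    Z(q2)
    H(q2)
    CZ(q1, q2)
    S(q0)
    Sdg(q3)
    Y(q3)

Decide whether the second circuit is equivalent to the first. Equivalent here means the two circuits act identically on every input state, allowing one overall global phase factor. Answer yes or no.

Yes, they are equivalent — the unitaries differ by at most a global phase.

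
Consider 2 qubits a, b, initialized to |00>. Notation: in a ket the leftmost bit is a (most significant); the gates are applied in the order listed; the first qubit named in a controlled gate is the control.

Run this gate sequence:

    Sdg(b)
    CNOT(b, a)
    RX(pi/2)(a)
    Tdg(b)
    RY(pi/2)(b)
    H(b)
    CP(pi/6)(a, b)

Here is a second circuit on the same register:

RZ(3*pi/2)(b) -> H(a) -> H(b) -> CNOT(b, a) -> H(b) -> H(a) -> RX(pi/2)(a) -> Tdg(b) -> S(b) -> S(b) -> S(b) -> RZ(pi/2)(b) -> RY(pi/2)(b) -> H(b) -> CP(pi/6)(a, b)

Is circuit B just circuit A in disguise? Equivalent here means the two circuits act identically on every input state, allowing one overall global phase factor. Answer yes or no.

No: there is an input state on which the two circuits produce genuinely different outputs (not merely differing by a phase).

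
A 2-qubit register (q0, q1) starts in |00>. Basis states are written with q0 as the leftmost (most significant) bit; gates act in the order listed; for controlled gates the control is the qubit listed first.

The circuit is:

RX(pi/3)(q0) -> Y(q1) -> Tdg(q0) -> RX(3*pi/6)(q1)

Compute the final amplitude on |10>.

The amplitude on |10> is -sqrt(2)*exp(I*pi/4)/4.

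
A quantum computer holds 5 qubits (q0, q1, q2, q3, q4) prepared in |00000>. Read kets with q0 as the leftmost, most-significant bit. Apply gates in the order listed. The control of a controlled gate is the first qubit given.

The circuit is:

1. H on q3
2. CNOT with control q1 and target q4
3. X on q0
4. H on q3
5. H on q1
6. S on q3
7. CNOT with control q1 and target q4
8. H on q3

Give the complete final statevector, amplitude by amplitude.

The final amplitudes are 1/2 on |10000>, 1/2 on |10010>, 1/2 on |11001>, 1/2 on |11011>, and 0 on every other basis state.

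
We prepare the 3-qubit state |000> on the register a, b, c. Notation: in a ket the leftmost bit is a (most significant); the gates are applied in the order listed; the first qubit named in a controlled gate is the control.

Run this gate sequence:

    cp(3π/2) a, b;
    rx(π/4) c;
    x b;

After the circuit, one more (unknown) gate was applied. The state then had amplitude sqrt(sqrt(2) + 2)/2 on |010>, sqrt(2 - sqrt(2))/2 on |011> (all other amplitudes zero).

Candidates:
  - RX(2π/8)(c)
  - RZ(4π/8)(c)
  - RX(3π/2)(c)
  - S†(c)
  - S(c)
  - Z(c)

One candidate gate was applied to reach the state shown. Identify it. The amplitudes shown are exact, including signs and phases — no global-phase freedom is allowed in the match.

It was S(c) that produced the state shown.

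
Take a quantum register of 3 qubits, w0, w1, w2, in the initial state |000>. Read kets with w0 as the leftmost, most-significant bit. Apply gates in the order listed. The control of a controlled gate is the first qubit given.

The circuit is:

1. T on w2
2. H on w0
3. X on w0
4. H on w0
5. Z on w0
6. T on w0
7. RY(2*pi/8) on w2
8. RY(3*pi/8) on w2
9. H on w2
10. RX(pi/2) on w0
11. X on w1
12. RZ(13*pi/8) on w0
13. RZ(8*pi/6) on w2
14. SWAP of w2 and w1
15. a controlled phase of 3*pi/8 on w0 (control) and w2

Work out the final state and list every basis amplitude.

The resulting statevector has amplitude 0 on |000>, -sqrt(1/2 - sqrt(2)/4)*exp(25*I*pi/48)*sin(3*pi/16)/2 + sqrt(1/2 - sqrt(2)/4)*exp(25*I*pi/48)*cos(3*pi/16)/2 + sqrt(sqrt(2)/4 + 1/2)*exp(25*I*pi/48)*sin(3*pi/16)/2 + sqrt(sqrt(2)/4 + 1/2)*exp(25*I*pi/48)*cos(3*pi/16)/2 on |001>, 0 on |010>, sqrt(sqrt(2)/4 + 1/2)*exp(-7*I*pi/48)*cos(3*pi/16)/2 - sqrt(1/2 - sqrt(2)/4)*exp(-7*I*pi/48)*sin(3*pi/16)/2 - sqrt(1/2 - sqrt(2)/4)*exp(-7*I*pi/48)*cos(3*pi/16)/2 - sqrt(sqrt(2)/4 + 1/2)*exp(-7*I*pi/48)*sin(3*pi/16)/2 on |011>, 0 on |100>, I*sqrt(1/2 - sqrt(2)/4)*exp(25*I*pi/48)*sin(3*pi/16)/2 - I*sqrt(1/2 - sqrt(2)/4)*exp(25*I*pi/48)*cos(3*pi/16)/2 - I*sqrt(sqrt(2)/4 + 1/2)*exp(25*I*pi/48)*sin(3*pi/16)/2 - I*sqrt(sqrt(2)/4 + 1/2)*exp(25*I*pi/48)*cos(3*pi/16)/2 on |101>, 0 on |110>, -I*sqrt(sqrt(2)/4 + 1/2)*exp(-7*I*pi/48)*cos(3*pi/16)/2 + I*sqrt(1/2 - sqrt(2)/4)*exp(-7*I*pi/48)*sin(3*pi/16)/2 + I*sqrt(1/2 - sqrt(2)/4)*exp(-7*I*pi/48)*cos(3*pi/16)/2 + I*sqrt(sqrt(2)/4 + 1/2)*exp(-7*I*pi/48)*sin(3*pi/16)/2 on |111>.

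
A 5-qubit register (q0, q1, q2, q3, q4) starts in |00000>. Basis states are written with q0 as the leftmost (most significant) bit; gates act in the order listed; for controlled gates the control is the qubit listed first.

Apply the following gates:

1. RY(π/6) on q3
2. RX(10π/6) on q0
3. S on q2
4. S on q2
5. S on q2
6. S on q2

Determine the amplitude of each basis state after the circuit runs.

After the circuit, the state carries amplitude -3*sqrt(2)/8 - sqrt(6)/8 on |00000>, -3*sqrt(2)/8 + sqrt(6)/8 on |00010>, I*(-sqrt(6) - sqrt(2))/8 on |10000>, I*(-sqrt(6) + sqrt(2))/8 on |10010>, and 0 on every other basis state. Key observation: the block from step 3 through step 6 cancels to the identity and can be dropped.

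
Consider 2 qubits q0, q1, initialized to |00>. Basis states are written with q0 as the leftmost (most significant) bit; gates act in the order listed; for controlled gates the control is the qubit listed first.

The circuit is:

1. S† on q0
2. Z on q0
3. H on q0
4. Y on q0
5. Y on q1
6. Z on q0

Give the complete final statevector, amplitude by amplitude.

The final amplitudes are 0 on |00>, sqrt(2)/2 on |01>, 0 on |10>, sqrt(2)/2 on |11>.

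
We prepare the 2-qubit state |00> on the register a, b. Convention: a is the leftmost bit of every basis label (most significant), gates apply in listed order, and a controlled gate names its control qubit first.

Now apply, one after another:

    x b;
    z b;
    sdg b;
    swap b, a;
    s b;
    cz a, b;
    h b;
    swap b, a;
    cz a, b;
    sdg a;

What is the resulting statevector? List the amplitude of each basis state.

After the circuit, the state carries amplitude 0 on |00>, sqrt(2)*I/2 on |01>, 0 on |10>, -sqrt(2)/2 on |11>.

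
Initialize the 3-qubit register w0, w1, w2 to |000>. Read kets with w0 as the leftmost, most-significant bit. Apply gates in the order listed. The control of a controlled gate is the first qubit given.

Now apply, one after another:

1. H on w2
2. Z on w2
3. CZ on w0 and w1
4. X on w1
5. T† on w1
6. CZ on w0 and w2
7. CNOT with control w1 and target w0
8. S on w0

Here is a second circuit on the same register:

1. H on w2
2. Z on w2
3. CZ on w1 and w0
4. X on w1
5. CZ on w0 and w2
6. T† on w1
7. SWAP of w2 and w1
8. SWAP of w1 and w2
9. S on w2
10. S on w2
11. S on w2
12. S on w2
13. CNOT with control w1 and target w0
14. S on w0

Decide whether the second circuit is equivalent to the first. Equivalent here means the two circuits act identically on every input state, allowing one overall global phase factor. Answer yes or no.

Yes — the two circuits implement the same unitary up to a global phase.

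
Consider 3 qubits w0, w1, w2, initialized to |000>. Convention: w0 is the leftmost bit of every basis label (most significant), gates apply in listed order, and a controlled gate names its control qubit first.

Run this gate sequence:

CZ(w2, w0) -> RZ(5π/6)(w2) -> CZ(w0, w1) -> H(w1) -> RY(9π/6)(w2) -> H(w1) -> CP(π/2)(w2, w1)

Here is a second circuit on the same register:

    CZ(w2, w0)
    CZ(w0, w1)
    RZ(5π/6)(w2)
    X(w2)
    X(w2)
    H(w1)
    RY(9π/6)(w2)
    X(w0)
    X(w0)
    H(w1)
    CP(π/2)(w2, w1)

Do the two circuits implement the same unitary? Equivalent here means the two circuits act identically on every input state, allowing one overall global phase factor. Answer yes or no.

Yes — the two circuits implement the same unitary up to a global phase.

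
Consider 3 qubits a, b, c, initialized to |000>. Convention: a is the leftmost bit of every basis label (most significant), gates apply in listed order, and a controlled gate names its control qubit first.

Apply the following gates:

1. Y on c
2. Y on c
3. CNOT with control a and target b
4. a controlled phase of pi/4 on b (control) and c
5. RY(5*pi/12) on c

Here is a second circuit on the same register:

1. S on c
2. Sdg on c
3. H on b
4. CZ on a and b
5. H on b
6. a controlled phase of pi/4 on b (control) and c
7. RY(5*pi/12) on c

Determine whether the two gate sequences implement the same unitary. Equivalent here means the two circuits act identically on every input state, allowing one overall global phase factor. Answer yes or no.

Yes — the two circuits implement the same unitary up to a global phase.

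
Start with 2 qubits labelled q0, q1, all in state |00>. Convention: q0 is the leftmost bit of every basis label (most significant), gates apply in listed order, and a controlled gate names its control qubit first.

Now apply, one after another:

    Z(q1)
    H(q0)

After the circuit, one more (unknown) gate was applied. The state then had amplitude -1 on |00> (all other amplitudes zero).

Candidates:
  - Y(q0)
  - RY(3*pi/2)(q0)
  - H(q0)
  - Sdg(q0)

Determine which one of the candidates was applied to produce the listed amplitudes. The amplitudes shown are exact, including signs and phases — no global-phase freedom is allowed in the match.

The applied gate was RY(3*pi/2)(q0).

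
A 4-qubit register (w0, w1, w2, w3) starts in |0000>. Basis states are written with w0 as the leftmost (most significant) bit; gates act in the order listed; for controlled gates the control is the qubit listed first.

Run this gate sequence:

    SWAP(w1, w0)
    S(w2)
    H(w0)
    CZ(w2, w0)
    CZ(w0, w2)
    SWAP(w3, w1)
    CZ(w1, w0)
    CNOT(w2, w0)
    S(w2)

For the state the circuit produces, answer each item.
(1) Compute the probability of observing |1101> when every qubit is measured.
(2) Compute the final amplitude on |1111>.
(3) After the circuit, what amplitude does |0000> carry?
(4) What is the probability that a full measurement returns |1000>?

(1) The probability of measuring |1101> is 0.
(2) The final state's coefficient on |1111> equals 0.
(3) The final state's coefficient on |0000> equals sqrt(2)/2.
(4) Outcome |1000> occurs with probability 1/2.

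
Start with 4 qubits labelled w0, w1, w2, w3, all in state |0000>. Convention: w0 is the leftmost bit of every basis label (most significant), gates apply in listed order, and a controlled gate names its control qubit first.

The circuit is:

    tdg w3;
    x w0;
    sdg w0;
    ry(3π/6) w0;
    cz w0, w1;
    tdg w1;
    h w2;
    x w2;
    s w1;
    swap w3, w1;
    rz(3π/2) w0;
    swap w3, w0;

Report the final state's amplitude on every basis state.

The final amplitudes are -exp(3*I*pi/4)/2 on |0000>, exp(I*pi/4)/2 on |0001>, -exp(3*I*pi/4)/2 on |0010>, exp(I*pi/4)/2 on |0011>, and 0 on every other basis state.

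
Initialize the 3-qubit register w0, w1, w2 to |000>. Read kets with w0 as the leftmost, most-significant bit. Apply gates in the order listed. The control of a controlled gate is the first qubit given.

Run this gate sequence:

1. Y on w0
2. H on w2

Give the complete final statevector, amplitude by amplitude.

The resulting statevector has amplitude sqrt(2)*I/2 on |100>, sqrt(2)*I/2 on |101>, and 0 on every other basis state.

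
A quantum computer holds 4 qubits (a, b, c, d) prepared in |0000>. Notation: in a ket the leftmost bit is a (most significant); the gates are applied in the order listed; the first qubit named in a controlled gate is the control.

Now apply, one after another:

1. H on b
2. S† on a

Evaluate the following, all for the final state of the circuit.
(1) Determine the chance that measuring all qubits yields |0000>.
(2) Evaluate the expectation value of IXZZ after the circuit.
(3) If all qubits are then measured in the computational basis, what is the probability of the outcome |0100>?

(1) The probability of measuring |0000> is 1/2.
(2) The observable IXZZ averages to 1.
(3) The probability of measuring |0100> is 1/2.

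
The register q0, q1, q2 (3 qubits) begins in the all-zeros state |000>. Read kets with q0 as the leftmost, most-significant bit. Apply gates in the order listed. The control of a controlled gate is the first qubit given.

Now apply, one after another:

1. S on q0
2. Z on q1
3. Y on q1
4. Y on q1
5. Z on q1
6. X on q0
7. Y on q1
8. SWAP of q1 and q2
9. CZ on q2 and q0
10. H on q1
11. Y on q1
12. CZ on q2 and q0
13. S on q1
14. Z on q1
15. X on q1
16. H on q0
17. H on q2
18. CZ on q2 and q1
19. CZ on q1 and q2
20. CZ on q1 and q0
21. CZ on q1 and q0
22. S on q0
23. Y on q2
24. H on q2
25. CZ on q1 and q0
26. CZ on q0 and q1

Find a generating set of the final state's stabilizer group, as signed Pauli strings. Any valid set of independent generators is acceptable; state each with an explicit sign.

The final state is stabilized by the group generated by -YII, -IYI, +IIZ; other independent generating sets are equally valid. Key observation: steps 2-5 multiply out to the identity, so the circuit reduces to the remaining gates.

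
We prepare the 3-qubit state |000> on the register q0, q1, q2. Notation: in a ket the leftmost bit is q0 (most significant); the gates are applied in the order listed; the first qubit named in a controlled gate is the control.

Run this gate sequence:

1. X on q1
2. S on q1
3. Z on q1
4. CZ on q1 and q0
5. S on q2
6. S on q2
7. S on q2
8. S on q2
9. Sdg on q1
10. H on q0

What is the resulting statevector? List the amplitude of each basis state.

The resulting statevector has amplitude -sqrt(2)/2 on |010>, -sqrt(2)/2 on |110>, and 0 on every other basis state.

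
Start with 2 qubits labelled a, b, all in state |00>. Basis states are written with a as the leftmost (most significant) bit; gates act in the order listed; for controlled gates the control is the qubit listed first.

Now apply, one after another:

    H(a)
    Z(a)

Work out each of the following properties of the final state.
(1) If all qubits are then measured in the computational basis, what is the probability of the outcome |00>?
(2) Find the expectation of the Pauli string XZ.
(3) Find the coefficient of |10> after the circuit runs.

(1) The probability of measuring |00> is 1/2.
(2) The expectation value of XZ is -1.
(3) The amplitude on |10> is -sqrt(2)/2.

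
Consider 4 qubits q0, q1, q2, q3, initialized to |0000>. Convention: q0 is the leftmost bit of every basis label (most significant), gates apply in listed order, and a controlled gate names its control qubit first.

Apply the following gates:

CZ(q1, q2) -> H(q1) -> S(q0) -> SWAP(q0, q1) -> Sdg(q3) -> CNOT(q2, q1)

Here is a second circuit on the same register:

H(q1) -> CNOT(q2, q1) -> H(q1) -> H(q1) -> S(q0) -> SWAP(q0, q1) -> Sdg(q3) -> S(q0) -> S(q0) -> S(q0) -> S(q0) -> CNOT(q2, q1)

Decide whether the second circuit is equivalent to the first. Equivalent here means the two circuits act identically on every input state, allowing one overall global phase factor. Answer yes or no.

Yes: on every input state the two circuits agree up to one overall phase factor.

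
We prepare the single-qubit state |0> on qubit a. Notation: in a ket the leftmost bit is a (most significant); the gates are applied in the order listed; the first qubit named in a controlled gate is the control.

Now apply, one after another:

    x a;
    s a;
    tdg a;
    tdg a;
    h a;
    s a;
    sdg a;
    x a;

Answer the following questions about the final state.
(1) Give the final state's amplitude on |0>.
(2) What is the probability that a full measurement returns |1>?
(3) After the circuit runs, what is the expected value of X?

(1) The final state's coefficient on |0> equals -sqrt(2)/2.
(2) A full measurement returns |1> with probability 1/2.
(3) The observable X averages to -1.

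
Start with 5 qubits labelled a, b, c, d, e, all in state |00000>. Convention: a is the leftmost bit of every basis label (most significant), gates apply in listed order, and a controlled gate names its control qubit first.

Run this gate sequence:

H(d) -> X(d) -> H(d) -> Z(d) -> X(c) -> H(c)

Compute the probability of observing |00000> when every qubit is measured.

The probability of measuring |00000> is 1/2. Key observation: the block from step 1 through step 4 cancels to the identity and can be dropped.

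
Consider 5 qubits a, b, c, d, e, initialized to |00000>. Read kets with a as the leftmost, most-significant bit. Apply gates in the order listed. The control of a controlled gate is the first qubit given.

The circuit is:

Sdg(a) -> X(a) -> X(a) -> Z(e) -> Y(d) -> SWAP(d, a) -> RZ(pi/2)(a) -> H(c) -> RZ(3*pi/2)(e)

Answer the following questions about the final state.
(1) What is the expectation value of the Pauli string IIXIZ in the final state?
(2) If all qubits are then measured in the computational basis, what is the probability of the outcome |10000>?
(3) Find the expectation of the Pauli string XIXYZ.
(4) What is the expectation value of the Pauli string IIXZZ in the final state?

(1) In the final state, IIXIZ has expectation 1. Key observation: the block from step 2 through step 3 cancels to the identity and can be dropped.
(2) Outcome |10000> occurs with probability 1/2.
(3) In the final state, XIXYZ has expectation 0.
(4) In the final state, IIXZZ has expectation 1.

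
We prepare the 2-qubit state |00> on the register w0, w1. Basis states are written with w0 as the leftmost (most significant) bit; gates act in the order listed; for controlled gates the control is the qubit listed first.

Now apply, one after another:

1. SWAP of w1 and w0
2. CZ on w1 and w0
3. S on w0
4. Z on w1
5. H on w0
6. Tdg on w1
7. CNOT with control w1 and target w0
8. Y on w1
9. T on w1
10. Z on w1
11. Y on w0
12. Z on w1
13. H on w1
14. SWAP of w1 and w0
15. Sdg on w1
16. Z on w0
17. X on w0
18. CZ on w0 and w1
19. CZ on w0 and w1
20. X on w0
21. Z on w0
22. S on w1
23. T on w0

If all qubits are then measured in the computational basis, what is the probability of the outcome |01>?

The probability of measuring |01> is 1/4.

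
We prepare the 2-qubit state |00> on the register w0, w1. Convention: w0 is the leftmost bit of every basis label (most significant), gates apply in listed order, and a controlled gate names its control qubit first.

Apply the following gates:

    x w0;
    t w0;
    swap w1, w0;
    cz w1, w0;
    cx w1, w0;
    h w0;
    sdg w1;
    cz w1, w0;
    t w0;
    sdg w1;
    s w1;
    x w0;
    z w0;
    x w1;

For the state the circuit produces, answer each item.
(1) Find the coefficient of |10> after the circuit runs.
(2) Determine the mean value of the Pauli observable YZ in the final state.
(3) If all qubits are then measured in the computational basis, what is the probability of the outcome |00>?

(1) |10> carries amplitude sqrt(2)*exp(3*I*pi/4)/2 in the final state.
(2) In the final state, YZ has expectation sqrt(2)/2.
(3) A full measurement returns |00> with probability 1/2.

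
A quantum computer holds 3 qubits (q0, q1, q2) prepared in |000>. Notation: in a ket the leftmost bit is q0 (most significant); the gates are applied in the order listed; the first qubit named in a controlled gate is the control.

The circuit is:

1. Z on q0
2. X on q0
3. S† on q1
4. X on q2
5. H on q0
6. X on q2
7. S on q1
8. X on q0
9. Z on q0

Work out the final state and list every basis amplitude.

After the circuit, the state carries amplitude -sqrt(2)/2 on |000>, -sqrt(2)/2 on |100>, and 0 on every other basis state.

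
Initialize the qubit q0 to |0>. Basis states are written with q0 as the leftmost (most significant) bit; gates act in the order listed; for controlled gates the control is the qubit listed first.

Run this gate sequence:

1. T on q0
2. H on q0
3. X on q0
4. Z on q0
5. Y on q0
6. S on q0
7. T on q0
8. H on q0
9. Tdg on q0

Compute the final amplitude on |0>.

The final state's coefficient on |0> equals -exp(I*pi/4)/2 + I/2.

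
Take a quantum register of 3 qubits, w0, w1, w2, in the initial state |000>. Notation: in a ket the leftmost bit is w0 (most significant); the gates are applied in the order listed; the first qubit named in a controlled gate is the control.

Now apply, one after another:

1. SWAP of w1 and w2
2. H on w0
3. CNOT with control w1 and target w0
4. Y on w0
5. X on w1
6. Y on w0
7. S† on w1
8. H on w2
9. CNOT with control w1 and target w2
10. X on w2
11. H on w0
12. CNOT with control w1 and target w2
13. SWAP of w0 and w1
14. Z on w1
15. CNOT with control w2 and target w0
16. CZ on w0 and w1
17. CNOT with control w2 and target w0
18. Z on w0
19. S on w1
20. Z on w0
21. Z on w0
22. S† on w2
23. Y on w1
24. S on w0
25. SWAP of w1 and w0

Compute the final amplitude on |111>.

The final state's coefficient on |111> equals -sqrt(2)/2.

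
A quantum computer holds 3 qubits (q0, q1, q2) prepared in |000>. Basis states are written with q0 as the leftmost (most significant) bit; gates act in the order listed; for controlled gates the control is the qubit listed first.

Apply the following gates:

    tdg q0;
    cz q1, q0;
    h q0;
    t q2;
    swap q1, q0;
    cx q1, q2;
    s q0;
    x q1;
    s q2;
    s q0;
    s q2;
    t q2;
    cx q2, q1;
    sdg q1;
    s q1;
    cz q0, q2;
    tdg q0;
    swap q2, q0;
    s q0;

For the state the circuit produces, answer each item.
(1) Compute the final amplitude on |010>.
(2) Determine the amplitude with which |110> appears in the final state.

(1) The amplitude on |010> is sqrt(2)/2.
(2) |110> carries amplitude -sqrt(2)*exp(3*I*pi/4)/2 in the final state.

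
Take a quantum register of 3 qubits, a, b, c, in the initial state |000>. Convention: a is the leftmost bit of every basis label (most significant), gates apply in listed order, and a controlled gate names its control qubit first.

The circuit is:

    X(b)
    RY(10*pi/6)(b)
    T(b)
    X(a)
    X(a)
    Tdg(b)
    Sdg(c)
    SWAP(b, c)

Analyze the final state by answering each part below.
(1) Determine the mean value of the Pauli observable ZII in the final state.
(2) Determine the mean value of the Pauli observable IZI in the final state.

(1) The expectation value of ZII is 1. Key observation: steps 3-6 multiply out to the identity, so the circuit reduces to the remaining gates.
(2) The observable IZI averages to 1.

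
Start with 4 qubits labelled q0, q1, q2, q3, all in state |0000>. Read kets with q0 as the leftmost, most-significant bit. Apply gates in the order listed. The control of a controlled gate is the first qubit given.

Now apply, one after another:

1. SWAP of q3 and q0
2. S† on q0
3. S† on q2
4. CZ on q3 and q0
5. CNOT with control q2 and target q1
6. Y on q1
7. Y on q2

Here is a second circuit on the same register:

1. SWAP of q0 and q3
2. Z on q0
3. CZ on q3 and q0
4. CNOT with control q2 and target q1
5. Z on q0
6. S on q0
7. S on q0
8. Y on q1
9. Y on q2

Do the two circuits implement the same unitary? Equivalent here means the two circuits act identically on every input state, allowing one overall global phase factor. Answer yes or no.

No, they are not equivalent — no single phase factor reconciles the two unitaries.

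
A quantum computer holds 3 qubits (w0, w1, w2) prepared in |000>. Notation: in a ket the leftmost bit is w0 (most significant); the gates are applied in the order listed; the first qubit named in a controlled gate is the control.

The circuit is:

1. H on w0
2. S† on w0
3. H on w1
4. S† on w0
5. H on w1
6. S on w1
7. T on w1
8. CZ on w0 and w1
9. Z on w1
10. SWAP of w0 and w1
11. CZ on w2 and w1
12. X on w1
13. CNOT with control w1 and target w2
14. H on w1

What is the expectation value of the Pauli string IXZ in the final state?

In the final state, IXZ has expectation 1.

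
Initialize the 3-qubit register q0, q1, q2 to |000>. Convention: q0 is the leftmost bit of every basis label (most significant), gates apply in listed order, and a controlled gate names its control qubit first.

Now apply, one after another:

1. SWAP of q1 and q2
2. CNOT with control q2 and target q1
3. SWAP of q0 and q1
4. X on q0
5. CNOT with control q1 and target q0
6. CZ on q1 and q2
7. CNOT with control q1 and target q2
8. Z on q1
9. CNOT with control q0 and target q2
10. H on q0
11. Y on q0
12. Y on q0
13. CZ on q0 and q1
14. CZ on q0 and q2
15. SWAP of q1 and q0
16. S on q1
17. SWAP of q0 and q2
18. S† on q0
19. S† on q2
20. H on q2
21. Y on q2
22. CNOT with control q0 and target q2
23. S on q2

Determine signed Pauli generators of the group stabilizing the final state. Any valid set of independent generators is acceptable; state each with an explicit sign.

The stabilizer group can be generated by +IYI, -IIY, -ZII, among other valid generating sets.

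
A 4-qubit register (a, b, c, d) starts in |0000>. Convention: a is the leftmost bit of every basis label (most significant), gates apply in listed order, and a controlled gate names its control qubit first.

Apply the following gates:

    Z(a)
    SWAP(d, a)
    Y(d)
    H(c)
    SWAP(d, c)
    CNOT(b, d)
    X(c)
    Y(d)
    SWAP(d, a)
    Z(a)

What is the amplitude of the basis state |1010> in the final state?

|1010> carries amplitude 0 in the final state.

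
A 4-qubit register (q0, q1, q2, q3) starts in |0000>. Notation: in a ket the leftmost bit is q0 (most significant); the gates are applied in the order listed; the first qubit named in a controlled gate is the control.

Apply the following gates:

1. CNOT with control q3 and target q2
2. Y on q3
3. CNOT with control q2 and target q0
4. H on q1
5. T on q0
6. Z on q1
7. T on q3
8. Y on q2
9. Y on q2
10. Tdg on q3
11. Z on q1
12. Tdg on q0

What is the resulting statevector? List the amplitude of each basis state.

After the circuit, the state carries amplitude sqrt(2)*I/2 on |0001>, sqrt(2)*I/2 on |0101>, and 0 on every other basis state. Key observation: the block from step 5 through step 12 cancels to the identity and can be dropped.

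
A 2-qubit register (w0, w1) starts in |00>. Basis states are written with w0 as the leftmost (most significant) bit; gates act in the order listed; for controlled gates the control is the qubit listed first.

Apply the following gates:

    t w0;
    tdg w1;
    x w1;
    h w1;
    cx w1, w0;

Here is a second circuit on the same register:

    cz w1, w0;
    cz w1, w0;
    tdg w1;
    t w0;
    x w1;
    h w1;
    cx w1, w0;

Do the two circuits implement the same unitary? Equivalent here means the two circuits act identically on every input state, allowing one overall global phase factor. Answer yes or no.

Yes, they are equivalent — the unitaries differ by at most a global phase.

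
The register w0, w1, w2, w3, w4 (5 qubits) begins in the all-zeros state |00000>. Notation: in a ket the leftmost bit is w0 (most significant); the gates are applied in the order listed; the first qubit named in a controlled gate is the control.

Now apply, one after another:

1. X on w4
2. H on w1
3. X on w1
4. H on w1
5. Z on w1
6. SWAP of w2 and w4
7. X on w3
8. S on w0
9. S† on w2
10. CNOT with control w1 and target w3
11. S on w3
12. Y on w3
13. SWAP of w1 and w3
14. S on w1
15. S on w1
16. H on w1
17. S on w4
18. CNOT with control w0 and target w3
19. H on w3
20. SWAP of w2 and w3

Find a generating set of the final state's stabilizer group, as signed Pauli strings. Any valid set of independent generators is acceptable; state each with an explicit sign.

The final state is stabilized by the group generated by +IXIII, +IIXII, +ZIIII, -IIIZI, +IIIIZ; other independent generating sets are equally valid. Key observation: the block from step 2 through step 5 cancels to the identity and can be dropped.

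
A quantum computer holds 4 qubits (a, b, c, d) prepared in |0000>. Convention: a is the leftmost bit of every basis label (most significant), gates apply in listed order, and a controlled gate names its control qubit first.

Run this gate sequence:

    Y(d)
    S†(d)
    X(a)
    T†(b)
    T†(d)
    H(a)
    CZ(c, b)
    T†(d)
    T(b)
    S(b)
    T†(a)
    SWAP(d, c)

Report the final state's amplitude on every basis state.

The resulting statevector has amplitude -sqrt(2)*I/2 on |0010>, sqrt(2)*exp(I*pi/4)/2 on |1010>, and 0 on every other basis state.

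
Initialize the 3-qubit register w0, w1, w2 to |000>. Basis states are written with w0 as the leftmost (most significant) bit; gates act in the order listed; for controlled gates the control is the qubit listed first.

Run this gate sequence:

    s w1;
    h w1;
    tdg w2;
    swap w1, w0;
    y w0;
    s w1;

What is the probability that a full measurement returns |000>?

The probability of measuring |000> is 1/2.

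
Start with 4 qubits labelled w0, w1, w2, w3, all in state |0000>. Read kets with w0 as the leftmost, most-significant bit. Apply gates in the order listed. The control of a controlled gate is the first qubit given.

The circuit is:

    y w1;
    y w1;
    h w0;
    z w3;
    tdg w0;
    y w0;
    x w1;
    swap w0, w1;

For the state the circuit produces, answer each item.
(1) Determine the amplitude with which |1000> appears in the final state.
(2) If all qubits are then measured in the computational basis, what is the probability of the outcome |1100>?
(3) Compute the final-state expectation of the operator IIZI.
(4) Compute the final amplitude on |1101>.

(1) |1000> carries amplitude -sqrt(2)*exp(I*pi/4)/2 in the final state.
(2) A full measurement returns |1100> with probability 1/2.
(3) In the final state, IIZI has expectation 1.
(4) The final state's coefficient on |1101> equals 0.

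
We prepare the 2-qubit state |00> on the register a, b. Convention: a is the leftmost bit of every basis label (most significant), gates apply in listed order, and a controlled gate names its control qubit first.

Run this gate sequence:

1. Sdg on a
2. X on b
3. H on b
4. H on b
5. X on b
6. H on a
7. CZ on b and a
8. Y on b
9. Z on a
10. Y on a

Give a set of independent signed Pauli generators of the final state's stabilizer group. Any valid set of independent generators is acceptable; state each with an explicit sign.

One valid set of independent stabilizer generators is +XI, -IZ (any independent generating set of the same group is equally correct). Key observation: gates 2-5 undo each other exactly, leaving only the rest of the circuit to track.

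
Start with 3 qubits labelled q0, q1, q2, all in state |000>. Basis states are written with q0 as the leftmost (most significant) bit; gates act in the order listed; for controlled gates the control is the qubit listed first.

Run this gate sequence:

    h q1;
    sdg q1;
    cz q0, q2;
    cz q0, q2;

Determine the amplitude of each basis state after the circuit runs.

After the circuit, the state carries amplitude sqrt(2)/2 on |000>, -sqrt(2)*I/2 on |010>, and 0 on every other basis state. Key observation: gates 3-4 undo each other exactly, leaving only the rest of the circuit to track.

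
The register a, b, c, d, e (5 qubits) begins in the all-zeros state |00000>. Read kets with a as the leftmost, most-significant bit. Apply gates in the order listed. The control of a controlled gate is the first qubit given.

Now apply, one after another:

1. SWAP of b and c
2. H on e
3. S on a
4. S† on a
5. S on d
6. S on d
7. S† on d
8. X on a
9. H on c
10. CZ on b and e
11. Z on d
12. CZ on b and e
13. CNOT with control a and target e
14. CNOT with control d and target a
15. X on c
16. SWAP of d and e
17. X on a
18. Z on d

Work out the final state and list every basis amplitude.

The resulting statevector has amplitude 1/2 on |00000>, -1/2 on |00010>, 1/2 on |00100>, -1/2 on |00110>, and 0 on every other basis state.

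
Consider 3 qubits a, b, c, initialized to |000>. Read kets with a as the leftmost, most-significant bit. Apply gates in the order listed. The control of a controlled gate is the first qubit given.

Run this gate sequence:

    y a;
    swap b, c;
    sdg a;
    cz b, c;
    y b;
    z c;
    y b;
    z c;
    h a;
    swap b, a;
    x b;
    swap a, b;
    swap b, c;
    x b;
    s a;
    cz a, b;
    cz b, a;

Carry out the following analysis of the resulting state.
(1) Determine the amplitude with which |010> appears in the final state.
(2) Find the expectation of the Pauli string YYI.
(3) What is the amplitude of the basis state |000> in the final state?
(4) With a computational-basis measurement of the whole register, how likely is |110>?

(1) The final state's coefficient on |010> equals -sqrt(2)/2.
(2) The observable YYI averages to 0.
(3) |000> carries amplitude 0 in the final state.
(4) Outcome |110> occurs with probability 1/2.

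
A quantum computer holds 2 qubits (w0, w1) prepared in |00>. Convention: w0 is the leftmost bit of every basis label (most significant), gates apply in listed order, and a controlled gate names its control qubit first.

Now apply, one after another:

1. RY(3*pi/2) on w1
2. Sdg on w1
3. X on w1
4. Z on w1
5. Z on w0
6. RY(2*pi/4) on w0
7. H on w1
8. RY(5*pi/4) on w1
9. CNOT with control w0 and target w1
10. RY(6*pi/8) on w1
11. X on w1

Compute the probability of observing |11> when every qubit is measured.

The probability of measuring |11> is 1/4.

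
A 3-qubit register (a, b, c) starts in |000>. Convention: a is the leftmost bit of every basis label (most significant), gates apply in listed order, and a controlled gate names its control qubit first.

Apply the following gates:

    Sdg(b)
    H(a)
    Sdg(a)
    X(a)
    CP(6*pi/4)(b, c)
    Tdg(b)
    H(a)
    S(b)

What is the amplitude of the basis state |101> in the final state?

The amplitude on |101> is 0.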